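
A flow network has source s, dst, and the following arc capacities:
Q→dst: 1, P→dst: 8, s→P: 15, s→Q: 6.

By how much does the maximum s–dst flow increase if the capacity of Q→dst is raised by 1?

1

Original max flow = 9.
After raising cap(Q→dst), augmenting paths through that edge carry 1 more unit.
New max flow = 10. Increase = 1.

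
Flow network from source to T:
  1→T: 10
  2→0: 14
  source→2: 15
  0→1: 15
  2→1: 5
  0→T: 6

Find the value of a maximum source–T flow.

Augment source→2→0→T: bottleneck 6. Total 6.
Augment source→2→1→T: bottleneck 5. Total 11.
Augment source→2→0→1→T: bottleneck 4. Total 15.
No augmenting path remains in the residual graph.

15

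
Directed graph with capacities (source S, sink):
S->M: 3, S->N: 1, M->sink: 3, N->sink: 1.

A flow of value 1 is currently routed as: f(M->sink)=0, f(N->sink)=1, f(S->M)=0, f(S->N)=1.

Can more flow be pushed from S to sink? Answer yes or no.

Yes

Residual path S->M->sink has bottleneck 3 > 0.
Pushing 3 along it raises the flow to 4, so the given flow is not maximum.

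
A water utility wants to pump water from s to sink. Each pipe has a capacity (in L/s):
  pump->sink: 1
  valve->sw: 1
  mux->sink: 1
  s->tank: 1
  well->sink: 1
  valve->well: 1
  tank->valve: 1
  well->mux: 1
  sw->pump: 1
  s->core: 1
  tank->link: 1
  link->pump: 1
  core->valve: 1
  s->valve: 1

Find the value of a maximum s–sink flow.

2

Augment s->valve->well->sink: bottleneck 1. Total 1.
Augment s->tank->link->pump->sink: bottleneck 1. Total 2.
No augmenting path remains in the residual graph.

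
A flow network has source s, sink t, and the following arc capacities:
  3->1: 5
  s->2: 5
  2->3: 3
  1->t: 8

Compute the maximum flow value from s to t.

Augment s->2->3->1->t: bottleneck 3. Total 3.
No augmenting path remains in the residual graph.

3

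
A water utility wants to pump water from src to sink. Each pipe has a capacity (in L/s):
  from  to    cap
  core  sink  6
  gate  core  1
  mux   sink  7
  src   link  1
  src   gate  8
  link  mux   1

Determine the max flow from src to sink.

Augment src→gate→core→sink: bottleneck 1. Total 1.
Augment src→link→mux→sink: bottleneck 1. Total 2.
No augmenting path remains in the residual graph.

2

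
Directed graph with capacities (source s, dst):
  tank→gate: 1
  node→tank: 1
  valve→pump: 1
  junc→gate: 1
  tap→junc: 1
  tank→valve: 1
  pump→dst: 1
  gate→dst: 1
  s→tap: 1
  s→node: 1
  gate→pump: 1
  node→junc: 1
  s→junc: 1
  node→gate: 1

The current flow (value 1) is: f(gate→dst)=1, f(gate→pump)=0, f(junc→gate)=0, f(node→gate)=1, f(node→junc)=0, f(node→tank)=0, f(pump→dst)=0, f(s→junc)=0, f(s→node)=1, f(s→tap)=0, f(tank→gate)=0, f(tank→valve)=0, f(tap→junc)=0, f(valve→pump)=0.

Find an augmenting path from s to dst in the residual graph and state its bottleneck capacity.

Residual along s→junc→gate→pump→dst: s→junc: 1, junc→gate: 1, gate→pump: 1, pump→dst: 1.
Bottleneck = min = 1.

s→junc→gate→pump→dst, bottleneck 1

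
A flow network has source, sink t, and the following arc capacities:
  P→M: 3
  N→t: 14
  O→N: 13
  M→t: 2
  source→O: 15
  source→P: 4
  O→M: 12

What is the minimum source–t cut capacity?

Max flow = 15 (via 2 augmenting paths).
In the residual at optimum, the set reachable from source is {M, O, P, source}.
Cut edges: O→N (cap 13), M→t (cap 2). Sum = 15.

15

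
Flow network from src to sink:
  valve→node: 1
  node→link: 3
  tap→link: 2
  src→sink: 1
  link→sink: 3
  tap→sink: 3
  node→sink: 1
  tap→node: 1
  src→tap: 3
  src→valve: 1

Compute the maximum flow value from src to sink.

5

Augment src→sink: bottleneck 1. Total 1.
Augment src→tap→sink: bottleneck 3. Total 4.
Augment src→valve→node→sink: bottleneck 1. Total 5.
No augmenting path remains in the residual graph.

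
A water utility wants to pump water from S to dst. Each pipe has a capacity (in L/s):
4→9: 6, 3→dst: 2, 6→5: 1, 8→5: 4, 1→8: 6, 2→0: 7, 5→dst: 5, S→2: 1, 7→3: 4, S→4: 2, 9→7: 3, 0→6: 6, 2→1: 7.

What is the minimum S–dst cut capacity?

Max flow = 3 (via 2 augmenting paths).
In the residual at optimum, the set reachable from S is {S}.
Cut edges: S→2 (cap 1), S→4 (cap 2). Sum = 3.

3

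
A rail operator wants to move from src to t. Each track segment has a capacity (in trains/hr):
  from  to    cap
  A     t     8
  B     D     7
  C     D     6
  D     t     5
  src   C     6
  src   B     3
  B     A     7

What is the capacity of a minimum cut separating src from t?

8

Max flow = 8 (via 2 augmenting paths).
In the residual at optimum, the set reachable from src is {C, D, src}.
Cut edges: src->B (cap 3), D->t (cap 5). Sum = 8.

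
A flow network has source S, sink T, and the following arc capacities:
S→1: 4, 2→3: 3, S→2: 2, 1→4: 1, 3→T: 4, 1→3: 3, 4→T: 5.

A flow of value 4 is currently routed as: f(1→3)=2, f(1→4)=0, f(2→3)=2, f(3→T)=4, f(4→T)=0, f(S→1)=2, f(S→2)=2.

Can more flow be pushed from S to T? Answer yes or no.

Yes

Residual path S→1→4→T has bottleneck 1 > 0.
Pushing 1 along it raises the flow to 5, so the given flow is not maximum.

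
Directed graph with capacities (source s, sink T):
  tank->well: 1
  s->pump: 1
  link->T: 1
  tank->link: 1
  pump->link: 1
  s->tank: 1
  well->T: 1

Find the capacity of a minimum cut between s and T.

2

Max flow = 2 (via 2 augmenting paths).
In the residual at optimum, the set reachable from s is {s}.
Cut edges: s->pump (cap 1), s->tank (cap 1). Sum = 2.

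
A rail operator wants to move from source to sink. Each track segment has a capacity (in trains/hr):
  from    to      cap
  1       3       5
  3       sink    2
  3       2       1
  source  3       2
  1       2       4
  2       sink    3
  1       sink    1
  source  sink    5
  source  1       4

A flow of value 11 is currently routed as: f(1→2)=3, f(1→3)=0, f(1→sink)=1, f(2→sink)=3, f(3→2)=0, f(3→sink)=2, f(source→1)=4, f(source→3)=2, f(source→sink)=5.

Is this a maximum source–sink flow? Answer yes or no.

Yes

Residual reachable from source: {source}; sink is not reachable.
Saturated cut: source→1, source→3, source→sink with total capacity 11 = current flow value. Flow is maximum.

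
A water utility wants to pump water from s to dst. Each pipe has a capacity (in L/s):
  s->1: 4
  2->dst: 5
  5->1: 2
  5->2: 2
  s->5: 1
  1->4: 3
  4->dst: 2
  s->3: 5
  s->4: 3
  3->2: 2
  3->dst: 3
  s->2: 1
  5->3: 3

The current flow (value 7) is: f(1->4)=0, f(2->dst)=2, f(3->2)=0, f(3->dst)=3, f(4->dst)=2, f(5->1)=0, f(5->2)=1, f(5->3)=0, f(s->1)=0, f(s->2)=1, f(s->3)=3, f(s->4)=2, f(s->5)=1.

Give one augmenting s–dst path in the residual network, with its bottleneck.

Residual along s->3->2->dst: s->3: 2, 3->2: 2, 2->dst: 3.
Bottleneck = min = 2.

s->3->2->dst, bottleneck 2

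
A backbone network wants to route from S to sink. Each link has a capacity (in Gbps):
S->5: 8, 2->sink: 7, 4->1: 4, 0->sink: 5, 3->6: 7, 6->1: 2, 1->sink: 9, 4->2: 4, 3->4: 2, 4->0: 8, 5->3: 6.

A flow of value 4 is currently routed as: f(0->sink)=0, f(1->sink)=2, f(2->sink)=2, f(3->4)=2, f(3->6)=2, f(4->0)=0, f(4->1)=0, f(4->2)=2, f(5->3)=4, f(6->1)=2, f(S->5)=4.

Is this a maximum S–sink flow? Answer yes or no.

Residual reachable from S: {3, 5, 6, S}; sink is not reachable.
Saturated cut: 3->4, 6->1 with total capacity 4 = current flow value. Flow is maximum.

Yes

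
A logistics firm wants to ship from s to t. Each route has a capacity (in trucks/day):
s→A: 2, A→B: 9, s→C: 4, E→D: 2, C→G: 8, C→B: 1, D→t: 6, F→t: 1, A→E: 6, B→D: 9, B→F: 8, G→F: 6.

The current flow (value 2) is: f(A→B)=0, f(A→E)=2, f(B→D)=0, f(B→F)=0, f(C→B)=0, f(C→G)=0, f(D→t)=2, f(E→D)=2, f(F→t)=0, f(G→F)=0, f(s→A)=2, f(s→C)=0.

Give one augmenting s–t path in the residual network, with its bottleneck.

Residual along s→C→B→D→t: s→C: 4, C→B: 1, B→D: 9, D→t: 4.
Bottleneck = min = 1.

s→C→B→D→t, bottleneck 1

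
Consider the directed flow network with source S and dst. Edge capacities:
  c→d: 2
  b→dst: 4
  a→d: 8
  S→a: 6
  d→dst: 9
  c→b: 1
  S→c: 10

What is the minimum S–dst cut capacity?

Max flow = 9 (via 3 augmenting paths).
In the residual at optimum, the set reachable from S is {S, c}.
Cut edges: S→a (cap 6), c→b (cap 1), c→d (cap 2). Sum = 9.

9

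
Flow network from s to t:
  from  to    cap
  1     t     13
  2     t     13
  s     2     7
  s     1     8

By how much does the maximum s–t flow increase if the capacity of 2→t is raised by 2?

0

Original max flow = 15.
Edge 2→t does not cross the min cut (source side {s}), so extra capacity there cannot help.
New max flow = 15. Increase = 0.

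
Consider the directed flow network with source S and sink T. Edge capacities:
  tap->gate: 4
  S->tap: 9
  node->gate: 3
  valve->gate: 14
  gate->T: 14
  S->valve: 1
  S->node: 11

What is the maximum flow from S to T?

8

Augment S->tap->gate->T: bottleneck 4. Total 4.
Augment S->node->gate->T: bottleneck 3. Total 7.
Augment S->valve->gate->T: bottleneck 1. Total 8.
No augmenting path remains in the residual graph.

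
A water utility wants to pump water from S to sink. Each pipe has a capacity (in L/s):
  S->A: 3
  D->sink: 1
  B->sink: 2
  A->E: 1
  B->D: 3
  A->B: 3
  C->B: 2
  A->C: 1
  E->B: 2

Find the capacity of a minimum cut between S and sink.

Max flow = 3 (via 2 augmenting paths).
In the residual at optimum, the set reachable from S is {S}.
Cut edges: S->A (cap 3). Sum = 3.

3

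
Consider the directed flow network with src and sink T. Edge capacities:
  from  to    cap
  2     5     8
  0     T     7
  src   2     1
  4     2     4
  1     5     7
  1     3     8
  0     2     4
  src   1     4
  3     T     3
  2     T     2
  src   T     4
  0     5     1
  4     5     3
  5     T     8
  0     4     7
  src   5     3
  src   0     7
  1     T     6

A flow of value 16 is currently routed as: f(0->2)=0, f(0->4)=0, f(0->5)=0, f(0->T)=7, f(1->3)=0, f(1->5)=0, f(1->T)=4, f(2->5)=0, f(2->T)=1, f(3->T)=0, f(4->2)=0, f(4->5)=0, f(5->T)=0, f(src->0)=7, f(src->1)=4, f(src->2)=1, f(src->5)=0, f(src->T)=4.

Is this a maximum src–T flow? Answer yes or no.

Residual path src->5->T has bottleneck 3 > 0.
Pushing 3 along it raises the flow to 19, so the given flow is not maximum.

No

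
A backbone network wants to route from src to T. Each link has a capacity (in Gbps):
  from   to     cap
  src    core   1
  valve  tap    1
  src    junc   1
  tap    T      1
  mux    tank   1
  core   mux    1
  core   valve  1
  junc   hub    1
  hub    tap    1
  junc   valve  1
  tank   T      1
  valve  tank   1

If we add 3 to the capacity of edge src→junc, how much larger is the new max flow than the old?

0

Original max flow = 2.
Even with extra capacity on src→junc, another cut of capacity 2 remains binding.
New max flow = 2. Increase = 0.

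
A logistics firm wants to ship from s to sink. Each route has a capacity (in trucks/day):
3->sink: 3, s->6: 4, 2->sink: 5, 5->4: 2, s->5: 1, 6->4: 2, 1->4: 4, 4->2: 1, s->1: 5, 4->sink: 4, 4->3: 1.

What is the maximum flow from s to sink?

6

Augment s->1->4->sink: bottleneck 4. Total 4.
Augment s->5->4->3->sink: bottleneck 1. Total 5.
Augment s->6->4->2->sink: bottleneck 1. Total 6.
No augmenting path remains in the residual graph.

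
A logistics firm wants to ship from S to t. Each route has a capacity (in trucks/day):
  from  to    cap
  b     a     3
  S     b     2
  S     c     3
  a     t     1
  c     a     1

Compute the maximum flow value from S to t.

Augment S->b->a->t: bottleneck 1. Total 1.
No augmenting path remains in the residual graph.

1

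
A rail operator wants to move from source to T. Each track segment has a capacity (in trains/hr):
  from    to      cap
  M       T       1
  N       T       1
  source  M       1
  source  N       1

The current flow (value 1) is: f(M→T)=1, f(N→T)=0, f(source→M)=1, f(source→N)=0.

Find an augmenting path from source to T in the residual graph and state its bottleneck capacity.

Residual along source→N→T: source→N: 1, N→T: 1.
Bottleneck = min = 1.

source→N→T, bottleneck 1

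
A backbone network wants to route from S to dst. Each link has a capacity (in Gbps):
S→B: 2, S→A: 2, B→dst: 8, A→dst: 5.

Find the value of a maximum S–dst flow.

4

Augment S→A→dst: bottleneck 2. Total 2.
Augment S→B→dst: bottleneck 2. Total 4.
No augmenting path remains in the residual graph.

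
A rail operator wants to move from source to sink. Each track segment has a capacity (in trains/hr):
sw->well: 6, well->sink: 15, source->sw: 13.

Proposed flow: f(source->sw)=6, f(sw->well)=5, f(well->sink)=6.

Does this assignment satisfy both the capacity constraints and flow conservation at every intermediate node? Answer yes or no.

No

Conservation fails at sw: inflow 6 ≠ outflow 5.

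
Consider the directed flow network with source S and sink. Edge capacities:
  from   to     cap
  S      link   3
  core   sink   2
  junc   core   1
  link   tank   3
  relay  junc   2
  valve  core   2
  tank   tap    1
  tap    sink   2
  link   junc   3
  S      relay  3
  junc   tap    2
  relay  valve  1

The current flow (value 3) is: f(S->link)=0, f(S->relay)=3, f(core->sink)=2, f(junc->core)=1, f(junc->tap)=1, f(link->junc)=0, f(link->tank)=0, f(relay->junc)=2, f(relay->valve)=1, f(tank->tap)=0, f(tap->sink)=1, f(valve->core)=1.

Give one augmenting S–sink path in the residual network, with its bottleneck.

Residual along S->link->junc->tap->sink: S->link: 3, link->junc: 3, junc->tap: 1, tap->sink: 1.
Bottleneck = min = 1.

S->link->junc->tap->sink, bottleneck 1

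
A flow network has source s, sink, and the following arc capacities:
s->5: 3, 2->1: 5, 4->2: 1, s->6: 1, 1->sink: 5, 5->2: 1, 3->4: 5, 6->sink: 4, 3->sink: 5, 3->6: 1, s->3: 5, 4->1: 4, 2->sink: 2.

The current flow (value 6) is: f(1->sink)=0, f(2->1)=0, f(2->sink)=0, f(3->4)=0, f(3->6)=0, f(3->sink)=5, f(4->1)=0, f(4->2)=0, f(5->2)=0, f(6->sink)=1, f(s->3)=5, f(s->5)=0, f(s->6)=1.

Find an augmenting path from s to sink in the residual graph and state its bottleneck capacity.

Residual along s->5->2->sink: s->5: 3, 5->2: 1, 2->sink: 2.
Bottleneck = min = 1.

s->5->2->sink, bottleneck 1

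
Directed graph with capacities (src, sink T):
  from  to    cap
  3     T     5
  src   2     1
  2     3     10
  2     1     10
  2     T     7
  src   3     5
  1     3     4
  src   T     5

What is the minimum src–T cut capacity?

11

Max flow = 11 (via 3 augmenting paths).
In the residual at optimum, the set reachable from src is {src}.
Cut edges: src->2 (cap 1), src->3 (cap 5), src->T (cap 5). Sum = 11.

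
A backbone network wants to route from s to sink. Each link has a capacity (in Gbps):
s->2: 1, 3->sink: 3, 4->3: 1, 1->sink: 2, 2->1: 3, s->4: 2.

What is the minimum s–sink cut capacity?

2

Max flow = 2 (via 2 augmenting paths).
In the residual at optimum, the set reachable from s is {4, s}.
Cut edges: 4->3 (cap 1), s->2 (cap 1). Sum = 2.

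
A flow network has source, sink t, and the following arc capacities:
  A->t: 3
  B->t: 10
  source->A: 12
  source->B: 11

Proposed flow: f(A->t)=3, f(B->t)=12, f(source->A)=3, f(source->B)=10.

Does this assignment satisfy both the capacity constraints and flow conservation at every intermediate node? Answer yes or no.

Capacity violated on B->t: flow 12 > capacity 10.

No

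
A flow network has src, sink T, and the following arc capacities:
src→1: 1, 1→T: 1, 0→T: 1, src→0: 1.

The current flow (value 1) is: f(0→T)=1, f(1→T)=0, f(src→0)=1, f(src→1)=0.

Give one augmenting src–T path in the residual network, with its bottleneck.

Residual along src→1→T: src→1: 1, 1→T: 1.
Bottleneck = min = 1.

src→1→T, bottleneck 1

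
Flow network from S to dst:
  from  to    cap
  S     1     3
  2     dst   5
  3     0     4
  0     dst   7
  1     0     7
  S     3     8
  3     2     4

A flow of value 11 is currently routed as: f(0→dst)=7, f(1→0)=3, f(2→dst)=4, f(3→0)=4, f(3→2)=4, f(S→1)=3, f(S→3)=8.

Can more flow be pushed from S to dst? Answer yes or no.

No

Residual reachable from S: {S}; dst is not reachable.
Saturated cut: S→1, S→3 with total capacity 11 = current flow value. Flow is maximum.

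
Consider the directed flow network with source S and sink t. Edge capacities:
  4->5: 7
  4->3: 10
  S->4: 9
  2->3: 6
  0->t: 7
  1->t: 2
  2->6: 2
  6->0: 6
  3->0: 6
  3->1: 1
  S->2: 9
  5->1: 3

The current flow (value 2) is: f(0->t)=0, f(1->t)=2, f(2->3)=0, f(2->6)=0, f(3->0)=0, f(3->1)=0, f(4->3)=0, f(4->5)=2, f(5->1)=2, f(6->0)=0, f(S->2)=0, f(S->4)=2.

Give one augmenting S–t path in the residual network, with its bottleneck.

Residual along S->4->3->0->t: S->4: 7, 4->3: 10, 3->0: 6, 0->t: 7.
Bottleneck = min = 6.

S->4->3->0->t, bottleneck 6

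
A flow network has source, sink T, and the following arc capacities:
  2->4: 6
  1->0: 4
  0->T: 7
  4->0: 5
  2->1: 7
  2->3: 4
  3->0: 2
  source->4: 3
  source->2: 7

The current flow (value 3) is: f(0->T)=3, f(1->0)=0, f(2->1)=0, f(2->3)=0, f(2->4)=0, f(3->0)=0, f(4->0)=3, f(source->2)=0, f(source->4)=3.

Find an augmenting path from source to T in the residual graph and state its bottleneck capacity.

source->2->4->0->T, bottleneck 2

Residual along source->2->4->0->T: source->2: 7, 2->4: 6, 4->0: 2, 0->T: 4.
Bottleneck = min = 2.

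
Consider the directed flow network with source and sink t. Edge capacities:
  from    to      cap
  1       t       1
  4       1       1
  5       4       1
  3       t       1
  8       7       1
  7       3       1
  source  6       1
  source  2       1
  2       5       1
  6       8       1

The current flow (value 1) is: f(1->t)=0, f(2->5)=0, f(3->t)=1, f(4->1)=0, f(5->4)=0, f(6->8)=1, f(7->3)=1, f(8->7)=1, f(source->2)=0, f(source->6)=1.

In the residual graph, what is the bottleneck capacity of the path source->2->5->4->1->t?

Residual capacities along the path: source->2: 1, 2->5: 1, 5->4: 1, 4->1: 1, 1->t: 1.
Minimum is 1.

1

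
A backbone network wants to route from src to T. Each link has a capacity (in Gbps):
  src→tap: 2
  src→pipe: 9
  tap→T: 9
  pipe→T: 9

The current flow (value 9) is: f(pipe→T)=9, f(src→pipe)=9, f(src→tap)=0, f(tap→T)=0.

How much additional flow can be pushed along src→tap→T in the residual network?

Residual capacities along the path: src→tap: 2, tap→T: 9.
Minimum is 2.

2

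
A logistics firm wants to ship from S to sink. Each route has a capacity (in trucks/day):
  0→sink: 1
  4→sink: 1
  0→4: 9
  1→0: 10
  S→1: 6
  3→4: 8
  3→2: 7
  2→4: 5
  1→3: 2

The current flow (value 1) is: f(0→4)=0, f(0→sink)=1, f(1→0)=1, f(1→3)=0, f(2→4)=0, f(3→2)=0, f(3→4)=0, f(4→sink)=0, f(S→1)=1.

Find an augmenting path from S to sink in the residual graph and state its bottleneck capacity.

Residual along S→1→3→4→sink: S→1: 5, 1→3: 2, 3→4: 8, 4→sink: 1.
Bottleneck = min = 1.

S→1→3→4→sink, bottleneck 1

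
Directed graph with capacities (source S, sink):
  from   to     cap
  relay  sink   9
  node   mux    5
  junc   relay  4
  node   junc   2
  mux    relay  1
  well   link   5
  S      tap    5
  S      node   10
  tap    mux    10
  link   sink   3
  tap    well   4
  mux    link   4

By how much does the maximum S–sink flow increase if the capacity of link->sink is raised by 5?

5

Original max flow = 6.
After raising cap(link->sink), augmenting paths through that edge carry 5 more units.
New max flow = 11. Increase = 5.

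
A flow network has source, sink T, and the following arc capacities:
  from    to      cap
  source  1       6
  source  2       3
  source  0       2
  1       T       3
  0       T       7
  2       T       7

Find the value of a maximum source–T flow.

8

Augment source->1->T: bottleneck 3. Total 3.
Augment source->0->T: bottleneck 2. Total 5.
Augment source->2->T: bottleneck 3. Total 8.
No augmenting path remains in the residual graph.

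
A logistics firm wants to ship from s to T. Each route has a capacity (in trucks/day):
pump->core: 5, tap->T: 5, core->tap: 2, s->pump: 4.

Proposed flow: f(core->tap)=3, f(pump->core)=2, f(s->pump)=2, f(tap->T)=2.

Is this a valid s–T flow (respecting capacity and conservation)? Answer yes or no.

Capacity violated on core->tap: flow 3 > capacity 2.

No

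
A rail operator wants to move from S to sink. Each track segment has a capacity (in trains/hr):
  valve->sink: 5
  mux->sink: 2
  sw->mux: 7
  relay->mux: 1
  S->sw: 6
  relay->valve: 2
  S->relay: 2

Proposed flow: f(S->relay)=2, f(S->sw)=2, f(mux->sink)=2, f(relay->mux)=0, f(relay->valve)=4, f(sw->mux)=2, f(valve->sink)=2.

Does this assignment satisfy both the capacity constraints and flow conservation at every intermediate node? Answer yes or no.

No

Capacity violated on relay->valve: flow 4 > capacity 2.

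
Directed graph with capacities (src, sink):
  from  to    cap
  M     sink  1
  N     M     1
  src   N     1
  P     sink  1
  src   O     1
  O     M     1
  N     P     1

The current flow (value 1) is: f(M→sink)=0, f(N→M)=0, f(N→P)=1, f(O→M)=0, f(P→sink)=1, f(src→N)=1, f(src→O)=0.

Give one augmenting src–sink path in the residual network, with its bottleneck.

Residual along src→O→M→sink: src→O: 1, O→M: 1, M→sink: 1.
Bottleneck = min = 1.

src→O→M→sink, bottleneck 1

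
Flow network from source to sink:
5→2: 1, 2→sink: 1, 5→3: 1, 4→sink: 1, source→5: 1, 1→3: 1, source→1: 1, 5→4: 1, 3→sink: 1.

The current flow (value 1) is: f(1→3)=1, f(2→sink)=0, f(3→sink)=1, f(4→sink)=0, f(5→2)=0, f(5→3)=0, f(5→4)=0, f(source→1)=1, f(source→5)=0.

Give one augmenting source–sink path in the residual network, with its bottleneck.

source→5→2→sink, bottleneck 1

Residual along source→5→2→sink: source→5: 1, 5→2: 1, 2→sink: 1.
Bottleneck = min = 1.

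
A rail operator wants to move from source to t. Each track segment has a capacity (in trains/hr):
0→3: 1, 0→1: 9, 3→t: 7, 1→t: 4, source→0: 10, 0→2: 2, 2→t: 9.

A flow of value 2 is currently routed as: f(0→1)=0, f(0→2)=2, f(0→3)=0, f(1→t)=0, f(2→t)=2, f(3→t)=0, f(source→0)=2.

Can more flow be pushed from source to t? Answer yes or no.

Residual path source→0→3→t has bottleneck 1 > 0.
Pushing 1 along it raises the flow to 3, so the given flow is not maximum.

Yes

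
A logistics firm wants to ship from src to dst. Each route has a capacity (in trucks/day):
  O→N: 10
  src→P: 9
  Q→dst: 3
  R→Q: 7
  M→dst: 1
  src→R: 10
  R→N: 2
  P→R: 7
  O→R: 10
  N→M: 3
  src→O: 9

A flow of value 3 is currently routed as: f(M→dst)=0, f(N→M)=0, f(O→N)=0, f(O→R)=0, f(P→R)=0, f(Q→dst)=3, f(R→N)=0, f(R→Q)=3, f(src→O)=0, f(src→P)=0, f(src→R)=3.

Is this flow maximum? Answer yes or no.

No

Residual path src→O→N→M→dst has bottleneck 1 > 0.
Pushing 1 along it raises the flow to 4, so the given flow is not maximum.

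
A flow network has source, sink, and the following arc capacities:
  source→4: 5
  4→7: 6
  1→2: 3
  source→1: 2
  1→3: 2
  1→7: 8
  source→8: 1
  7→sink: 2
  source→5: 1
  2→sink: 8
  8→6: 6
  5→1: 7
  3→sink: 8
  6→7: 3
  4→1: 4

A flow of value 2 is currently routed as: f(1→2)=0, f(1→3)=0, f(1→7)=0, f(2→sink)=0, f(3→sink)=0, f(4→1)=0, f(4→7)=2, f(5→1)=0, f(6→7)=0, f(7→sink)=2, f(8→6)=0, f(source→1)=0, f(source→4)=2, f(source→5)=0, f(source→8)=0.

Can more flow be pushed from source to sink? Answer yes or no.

Residual path source→1→2→sink has bottleneck 2 > 0.
Pushing 2 along it raises the flow to 4, so the given flow is not maximum.

Yes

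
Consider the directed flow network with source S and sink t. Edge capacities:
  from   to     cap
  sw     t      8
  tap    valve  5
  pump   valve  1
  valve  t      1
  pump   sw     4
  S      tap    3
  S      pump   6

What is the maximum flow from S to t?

5

Augment S→pump→sw→t: bottleneck 4. Total 4.
Augment S→pump→valve→t: bottleneck 1. Total 5.
No augmenting path remains in the residual graph.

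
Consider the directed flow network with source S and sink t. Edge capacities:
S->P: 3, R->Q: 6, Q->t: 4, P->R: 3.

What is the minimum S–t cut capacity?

Max flow = 3 (via 1 augmenting path).
In the residual at optimum, the set reachable from S is {S}.
Cut edges: S->P (cap 3). Sum = 3.

3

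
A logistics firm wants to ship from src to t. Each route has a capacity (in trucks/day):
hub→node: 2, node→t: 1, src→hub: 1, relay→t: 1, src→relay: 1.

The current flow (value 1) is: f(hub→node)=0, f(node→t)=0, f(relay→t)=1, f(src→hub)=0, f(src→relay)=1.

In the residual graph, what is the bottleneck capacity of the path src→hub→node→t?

1

Residual capacities along the path: src→hub: 1, hub→node: 2, node→t: 1.
Minimum is 1.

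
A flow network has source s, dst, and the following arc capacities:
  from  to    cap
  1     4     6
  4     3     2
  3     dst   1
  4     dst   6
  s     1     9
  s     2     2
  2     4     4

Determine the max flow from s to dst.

Augment s->2->4->dst: bottleneck 2. Total 2.
Augment s->1->4->dst: bottleneck 4. Total 6.
Augment s->1->4->3->dst: bottleneck 1. Total 7.
No augmenting path remains in the residual graph.

7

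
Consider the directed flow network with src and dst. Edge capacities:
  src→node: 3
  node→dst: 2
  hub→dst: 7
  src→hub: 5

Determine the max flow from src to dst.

7

Augment src→hub→dst: bottleneck 5. Total 5.
Augment src→node→dst: bottleneck 2. Total 7.
No augmenting path remains in the residual graph.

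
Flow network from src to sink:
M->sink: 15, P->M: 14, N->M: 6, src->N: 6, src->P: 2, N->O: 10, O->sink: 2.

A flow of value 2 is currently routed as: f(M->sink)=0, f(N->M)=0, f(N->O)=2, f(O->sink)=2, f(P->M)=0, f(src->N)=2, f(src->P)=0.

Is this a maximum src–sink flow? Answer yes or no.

No

Residual path src->N->M->sink has bottleneck 4 > 0.
Pushing 4 along it raises the flow to 6, so the given flow is not maximum.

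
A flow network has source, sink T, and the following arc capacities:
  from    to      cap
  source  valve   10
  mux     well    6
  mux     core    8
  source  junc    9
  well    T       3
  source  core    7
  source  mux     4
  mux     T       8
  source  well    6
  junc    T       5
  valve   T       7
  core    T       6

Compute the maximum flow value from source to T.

25

Augment source→mux→T: bottleneck 4. Total 4.
Augment source→well→T: bottleneck 3. Total 7.
Augment source→junc→T: bottleneck 5. Total 12.
Augment source→valve→T: bottleneck 7. Total 19.
Augment source→core→T: bottleneck 6. Total 25.
No augmenting path remains in the residual graph.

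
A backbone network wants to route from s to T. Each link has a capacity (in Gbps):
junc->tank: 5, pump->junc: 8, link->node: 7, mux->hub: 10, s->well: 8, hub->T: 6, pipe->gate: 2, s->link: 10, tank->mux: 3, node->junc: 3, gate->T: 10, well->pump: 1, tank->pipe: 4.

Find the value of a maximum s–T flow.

Augment s->well->pump->junc->tank->pipe->gate->T: bottleneck 1. Total 1.
Augment s->link->node->junc->tank->pipe->gate->T: bottleneck 1. Total 2.
Augment s->link->node->junc->tank->mux->hub->T: bottleneck 2. Total 4.
No augmenting path remains in the residual graph.

4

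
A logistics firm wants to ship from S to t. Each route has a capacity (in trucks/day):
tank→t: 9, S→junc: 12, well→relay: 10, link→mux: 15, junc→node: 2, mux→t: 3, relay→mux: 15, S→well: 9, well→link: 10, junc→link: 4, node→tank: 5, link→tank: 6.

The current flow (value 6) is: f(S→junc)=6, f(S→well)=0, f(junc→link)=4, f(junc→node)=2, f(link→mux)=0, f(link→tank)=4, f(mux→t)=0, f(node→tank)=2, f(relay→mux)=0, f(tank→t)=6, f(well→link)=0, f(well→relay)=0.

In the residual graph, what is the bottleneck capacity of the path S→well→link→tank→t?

Residual capacities along the path: S→well: 9, well→link: 10, link→tank: 2, tank→t: 3.
Minimum is 2.

2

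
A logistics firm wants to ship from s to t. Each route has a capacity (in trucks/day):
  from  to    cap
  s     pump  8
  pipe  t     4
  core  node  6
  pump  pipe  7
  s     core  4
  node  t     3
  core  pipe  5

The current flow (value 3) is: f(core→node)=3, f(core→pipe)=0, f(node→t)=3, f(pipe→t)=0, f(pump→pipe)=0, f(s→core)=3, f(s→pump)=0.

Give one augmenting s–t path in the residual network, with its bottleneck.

Residual along s→core→pipe→t: s→core: 1, core→pipe: 5, pipe→t: 4.
Bottleneck = min = 1.

s→core→pipe→t, bottleneck 1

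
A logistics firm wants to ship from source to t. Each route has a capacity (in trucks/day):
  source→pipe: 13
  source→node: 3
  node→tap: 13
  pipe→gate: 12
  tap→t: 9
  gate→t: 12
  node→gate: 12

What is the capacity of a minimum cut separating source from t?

15

Max flow = 15 (via 2 augmenting paths).
In the residual at optimum, the set reachable from source is {pipe, source}.
Cut edges: source→node (cap 3), pipe→gate (cap 12). Sum = 15.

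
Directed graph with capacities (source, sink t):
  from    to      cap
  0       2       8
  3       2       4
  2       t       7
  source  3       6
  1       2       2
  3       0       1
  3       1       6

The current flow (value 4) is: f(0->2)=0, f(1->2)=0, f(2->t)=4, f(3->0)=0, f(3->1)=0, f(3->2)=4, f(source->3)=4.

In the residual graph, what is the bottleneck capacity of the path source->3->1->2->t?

Residual capacities along the path: source->3: 2, 3->1: 6, 1->2: 2, 2->t: 3.
Minimum is 2.

2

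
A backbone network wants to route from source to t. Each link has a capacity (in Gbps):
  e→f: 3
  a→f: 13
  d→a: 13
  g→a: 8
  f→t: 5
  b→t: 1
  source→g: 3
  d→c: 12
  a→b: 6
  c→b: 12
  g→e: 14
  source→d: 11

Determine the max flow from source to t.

6

Augment source→g→e→f→t: bottleneck 3. Total 3.
Augment source→d→a→f→t: bottleneck 2. Total 5.
Augment source→d→a→b→t: bottleneck 1. Total 6.
No augmenting path remains in the residual graph.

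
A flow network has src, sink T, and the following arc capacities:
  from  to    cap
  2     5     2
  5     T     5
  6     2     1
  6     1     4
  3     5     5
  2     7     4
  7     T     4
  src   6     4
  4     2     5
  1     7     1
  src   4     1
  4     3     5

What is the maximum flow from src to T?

Augment src→4→3→5→T: bottleneck 1. Total 1.
Augment src→6→2→5→T: bottleneck 1. Total 2.
Augment src→6→1→7→T: bottleneck 1. Total 3.
No augmenting path remains in the residual graph.

3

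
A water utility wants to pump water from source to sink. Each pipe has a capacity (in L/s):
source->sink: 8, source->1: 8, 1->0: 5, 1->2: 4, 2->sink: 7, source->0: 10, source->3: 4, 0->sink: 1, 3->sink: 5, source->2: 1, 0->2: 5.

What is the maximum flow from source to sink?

20

Augment source->sink: bottleneck 8. Total 8.
Augment source->0->sink: bottleneck 1. Total 9.
Augment source->3->sink: bottleneck 4. Total 13.
Augment source->2->sink: bottleneck 1. Total 14.
Augment source->1->2->sink: bottleneck 4. Total 18.
Augment source->0->2->sink: bottleneck 2. Total 20.
No augmenting path remains in the residual graph.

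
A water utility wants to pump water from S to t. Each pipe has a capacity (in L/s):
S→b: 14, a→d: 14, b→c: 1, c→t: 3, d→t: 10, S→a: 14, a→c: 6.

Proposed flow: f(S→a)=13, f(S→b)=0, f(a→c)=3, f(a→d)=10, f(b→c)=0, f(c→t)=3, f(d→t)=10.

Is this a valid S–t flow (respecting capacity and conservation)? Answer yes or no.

Yes

Every edge has 0 ≤ f(e) ≤ cap(e).
At each intermediate node, inflow equals outflow.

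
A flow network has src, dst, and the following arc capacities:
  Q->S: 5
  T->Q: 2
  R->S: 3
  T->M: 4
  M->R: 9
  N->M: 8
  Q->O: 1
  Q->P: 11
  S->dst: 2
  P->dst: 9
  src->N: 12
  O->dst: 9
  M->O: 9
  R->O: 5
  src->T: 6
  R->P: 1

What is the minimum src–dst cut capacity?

14

Max flow = 14 (via 5 augmenting paths).
In the residual at optimum, the set reachable from src is {N, src}.
Cut edges: src->T (cap 6), N->M (cap 8). Sum = 14.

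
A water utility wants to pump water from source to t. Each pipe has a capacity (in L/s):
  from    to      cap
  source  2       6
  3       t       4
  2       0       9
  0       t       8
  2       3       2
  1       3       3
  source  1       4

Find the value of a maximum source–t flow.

9

Augment source->2->0->t: bottleneck 6. Total 6.
Augment source->1->3->t: bottleneck 3. Total 9.
No augmenting path remains in the residual graph.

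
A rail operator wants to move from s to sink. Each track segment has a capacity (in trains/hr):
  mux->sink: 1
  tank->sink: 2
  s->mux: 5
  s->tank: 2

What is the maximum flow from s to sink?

3

Augment s->tank->sink: bottleneck 2. Total 2.
Augment s->mux->sink: bottleneck 1. Total 3.
No augmenting path remains in the residual graph.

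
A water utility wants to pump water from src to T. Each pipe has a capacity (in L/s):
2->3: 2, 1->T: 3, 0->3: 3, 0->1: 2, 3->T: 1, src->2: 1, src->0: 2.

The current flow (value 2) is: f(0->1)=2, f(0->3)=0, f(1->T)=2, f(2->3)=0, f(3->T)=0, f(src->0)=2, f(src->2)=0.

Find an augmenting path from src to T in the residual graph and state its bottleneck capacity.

Residual along src->2->3->T: src->2: 1, 2->3: 2, 3->T: 1.
Bottleneck = min = 1.

src->2->3->T, bottleneck 1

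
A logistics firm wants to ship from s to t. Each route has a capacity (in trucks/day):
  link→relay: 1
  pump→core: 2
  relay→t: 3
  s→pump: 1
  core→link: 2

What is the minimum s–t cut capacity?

1

Max flow = 1 (via 1 augmenting path).
In the residual at optimum, the set reachable from s is {s}.
Cut edges: s→pump (cap 1). Sum = 1.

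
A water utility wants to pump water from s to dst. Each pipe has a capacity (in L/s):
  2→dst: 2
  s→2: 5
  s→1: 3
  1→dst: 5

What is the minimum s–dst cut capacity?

5

Max flow = 5 (via 2 augmenting paths).
In the residual at optimum, the set reachable from s is {2, s}.
Cut edges: s→1 (cap 3), 2→dst (cap 2). Sum = 5.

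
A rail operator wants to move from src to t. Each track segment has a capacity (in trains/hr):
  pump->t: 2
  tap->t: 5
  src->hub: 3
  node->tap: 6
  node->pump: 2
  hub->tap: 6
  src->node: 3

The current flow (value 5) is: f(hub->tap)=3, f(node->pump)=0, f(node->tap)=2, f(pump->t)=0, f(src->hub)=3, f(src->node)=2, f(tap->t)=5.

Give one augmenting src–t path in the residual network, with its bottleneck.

src->node->pump->t, bottleneck 1

Residual along src->node->pump->t: src->node: 1, node->pump: 2, pump->t: 2.
Bottleneck = min = 1.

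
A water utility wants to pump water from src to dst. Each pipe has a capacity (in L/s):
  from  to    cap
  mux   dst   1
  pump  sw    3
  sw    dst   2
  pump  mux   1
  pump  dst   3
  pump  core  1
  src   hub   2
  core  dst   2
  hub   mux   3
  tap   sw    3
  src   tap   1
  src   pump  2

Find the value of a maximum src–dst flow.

4

Augment src->pump->dst: bottleneck 2. Total 2.
Augment src->hub->mux->dst: bottleneck 1. Total 3.
Augment src->tap->sw->dst: bottleneck 1. Total 4.
No augmenting path remains in the residual graph.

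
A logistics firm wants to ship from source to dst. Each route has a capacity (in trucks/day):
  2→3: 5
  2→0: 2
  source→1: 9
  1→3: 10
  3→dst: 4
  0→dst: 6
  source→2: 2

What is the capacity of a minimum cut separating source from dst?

Max flow = 6 (via 2 augmenting paths).
In the residual at optimum, the set reachable from source is {1, 3, source}.
Cut edges: source→2 (cap 2), 3→dst (cap 4). Sum = 6.

6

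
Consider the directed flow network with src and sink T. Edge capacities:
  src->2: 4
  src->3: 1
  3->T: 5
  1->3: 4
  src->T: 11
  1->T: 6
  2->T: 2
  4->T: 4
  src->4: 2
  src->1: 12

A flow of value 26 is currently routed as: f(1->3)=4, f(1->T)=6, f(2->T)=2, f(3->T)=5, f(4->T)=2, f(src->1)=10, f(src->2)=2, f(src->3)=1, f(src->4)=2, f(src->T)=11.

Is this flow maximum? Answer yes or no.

Yes

Residual reachable from src: {1, 2, src}; T is not reachable.
Saturated cut: src->4, src->3, src->T, 1->3, 1->T, 2->T with total capacity 26 = current flow value. Flow is maximum.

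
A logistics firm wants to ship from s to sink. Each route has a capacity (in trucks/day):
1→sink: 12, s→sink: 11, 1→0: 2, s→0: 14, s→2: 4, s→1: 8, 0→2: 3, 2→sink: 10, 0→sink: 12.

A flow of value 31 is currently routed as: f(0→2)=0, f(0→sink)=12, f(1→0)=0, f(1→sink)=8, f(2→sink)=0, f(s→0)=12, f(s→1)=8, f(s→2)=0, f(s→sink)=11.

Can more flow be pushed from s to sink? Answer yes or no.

Residual path s→2→sink has bottleneck 4 > 0.
Pushing 4 along it raises the flow to 35, so the given flow is not maximum.

Yes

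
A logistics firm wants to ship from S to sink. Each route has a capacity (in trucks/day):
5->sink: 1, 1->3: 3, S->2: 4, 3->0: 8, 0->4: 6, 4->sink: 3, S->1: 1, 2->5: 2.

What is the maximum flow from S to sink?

2

Augment S->2->5->sink: bottleneck 1. Total 1.
Augment S->1->3->0->4->sink: bottleneck 1. Total 2.
No augmenting path remains in the residual graph.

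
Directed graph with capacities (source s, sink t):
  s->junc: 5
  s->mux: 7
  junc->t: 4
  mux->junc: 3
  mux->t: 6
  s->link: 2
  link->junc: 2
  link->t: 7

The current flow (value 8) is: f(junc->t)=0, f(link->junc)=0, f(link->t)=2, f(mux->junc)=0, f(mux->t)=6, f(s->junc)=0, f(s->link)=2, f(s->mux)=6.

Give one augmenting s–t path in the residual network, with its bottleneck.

Residual along s->junc->t: s->junc: 5, junc->t: 4.
Bottleneck = min = 4.

s->junc->t, bottleneck 4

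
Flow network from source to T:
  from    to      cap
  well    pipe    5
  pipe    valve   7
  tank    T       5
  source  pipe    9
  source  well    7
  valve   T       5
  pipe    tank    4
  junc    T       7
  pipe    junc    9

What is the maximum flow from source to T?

Augment source->pipe->valve->T: bottleneck 5. Total 5.
Augment source->pipe->junc->T: bottleneck 4. Total 9.
Augment source->well->pipe->junc->T: bottleneck 3. Total 12.
Augment source->well->pipe->tank->T: bottleneck 2. Total 14.
No augmenting path remains in the residual graph.

14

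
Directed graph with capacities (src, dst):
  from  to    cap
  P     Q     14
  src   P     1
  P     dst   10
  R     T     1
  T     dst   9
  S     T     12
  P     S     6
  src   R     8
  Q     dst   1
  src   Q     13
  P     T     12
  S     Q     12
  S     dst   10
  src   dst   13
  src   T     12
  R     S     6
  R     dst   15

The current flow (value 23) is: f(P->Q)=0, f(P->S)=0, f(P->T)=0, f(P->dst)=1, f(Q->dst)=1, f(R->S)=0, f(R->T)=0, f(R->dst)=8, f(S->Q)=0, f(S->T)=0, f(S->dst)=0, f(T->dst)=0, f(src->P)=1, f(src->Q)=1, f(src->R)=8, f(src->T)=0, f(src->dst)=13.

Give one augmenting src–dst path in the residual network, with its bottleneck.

src->T->dst, bottleneck 9

Residual along src->T->dst: src->T: 12, T->dst: 9.
Bottleneck = min = 9.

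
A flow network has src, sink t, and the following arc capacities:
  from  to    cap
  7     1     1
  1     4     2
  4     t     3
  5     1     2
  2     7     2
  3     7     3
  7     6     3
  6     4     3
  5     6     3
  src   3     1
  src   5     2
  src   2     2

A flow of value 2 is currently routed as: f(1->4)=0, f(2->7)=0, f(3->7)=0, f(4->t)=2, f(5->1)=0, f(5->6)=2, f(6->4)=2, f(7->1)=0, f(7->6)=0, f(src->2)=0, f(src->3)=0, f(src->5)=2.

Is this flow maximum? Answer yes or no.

No

Residual path src->3->7->6->4->t has bottleneck 1 > 0.
Pushing 1 along it raises the flow to 3, so the given flow is not maximum.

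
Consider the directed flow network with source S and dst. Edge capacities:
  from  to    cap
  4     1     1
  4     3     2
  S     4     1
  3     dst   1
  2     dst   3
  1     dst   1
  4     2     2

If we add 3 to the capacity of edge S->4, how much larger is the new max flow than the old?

Original max flow = 1.
After raising cap(S->4), augmenting paths through that edge carry 3 more units.
New max flow = 4. Increase = 3.

3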